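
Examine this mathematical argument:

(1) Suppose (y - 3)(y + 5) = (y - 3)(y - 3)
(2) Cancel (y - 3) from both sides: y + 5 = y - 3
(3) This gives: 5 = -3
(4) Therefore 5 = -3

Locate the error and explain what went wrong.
Step 2: Cancel (y - 3) from both sides: y + 5 = y - 3

Step 2 cancels (y - 3) from both sides. This is only valid if (y - 3) ≠ 0, i.e., y ≠ 3. When y = 3, both sides equal zero regardless of the other factors. The correct approach requires considering y = 3 as a separate case.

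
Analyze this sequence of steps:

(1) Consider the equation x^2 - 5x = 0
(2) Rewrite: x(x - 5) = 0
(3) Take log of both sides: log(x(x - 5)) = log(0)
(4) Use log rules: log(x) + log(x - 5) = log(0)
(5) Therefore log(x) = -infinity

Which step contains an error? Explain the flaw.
Step 3: Take log of both sides: log(x(x - 5)) = log(0)

Step 3 takes the logarithm of both sides, resulting in log(0) on the right side. The logarithm is only defined for positive numbers; log(0) is undefined (approaches negative infinity). This operation is invalid.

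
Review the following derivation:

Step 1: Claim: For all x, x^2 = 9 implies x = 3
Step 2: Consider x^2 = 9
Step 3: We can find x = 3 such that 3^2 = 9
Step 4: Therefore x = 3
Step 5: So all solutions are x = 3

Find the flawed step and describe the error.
Step 4: Therefore x = 3

Step 4 incorrectly concludes that x = 3 is the only solution. The proof shows that x = 3 is A solution (existence), but does not show it is the ONLY solution (uniqueness). In fact, x = -3 is also a solution since (-3)^2 = 9. Finding one solution doesn't prove there are no others.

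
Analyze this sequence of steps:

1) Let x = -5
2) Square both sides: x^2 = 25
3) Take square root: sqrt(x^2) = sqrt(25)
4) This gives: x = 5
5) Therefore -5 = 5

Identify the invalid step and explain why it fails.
Step 4: This gives: x = 5

Step 4 incorrectly states that sqrt(x^2) = x. The correct identity is sqrt(x^2) = |x|. Since x = -5 < 0, we have sqrt(x^2) = |-5| = 5, not x = -5.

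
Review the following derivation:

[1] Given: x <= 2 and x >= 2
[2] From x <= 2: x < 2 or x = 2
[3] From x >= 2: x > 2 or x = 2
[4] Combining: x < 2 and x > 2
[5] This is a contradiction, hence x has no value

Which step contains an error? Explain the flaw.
Step 4: Combining: x < 2 and x > 2

Step 4 incorrectly combines the conditions. From x <= 2 and x >= 2, the intersection is x = 2. The error treats the 'or' cases as 'and' requirements. The correct conclusion is that x = 2 is the unique solution, not that no solution exists.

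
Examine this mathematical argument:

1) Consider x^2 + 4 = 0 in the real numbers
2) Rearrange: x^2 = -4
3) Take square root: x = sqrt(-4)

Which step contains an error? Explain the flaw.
Step 3: Take square root: x = sqrt(-4)

Step 3 takes the square root of -4, which is negative. In the real number system, the square root of a negative number is undefined. The equation x^2 + 4 = 0 has no real solutions. Square roots of negative numbers only exist in the complex numbers.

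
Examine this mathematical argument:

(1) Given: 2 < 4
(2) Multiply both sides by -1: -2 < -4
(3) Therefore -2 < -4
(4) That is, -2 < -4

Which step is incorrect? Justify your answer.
Step 2: Multiply both sides by -1: -2 < -4

Step 2 multiplies both sides by -1 but fails to reverse the inequality sign. When multiplying (or dividing) an inequality by a negative number, the direction must be reversed. Since 2 < 4, we should get -2 > -4, i.e., -2 > -4.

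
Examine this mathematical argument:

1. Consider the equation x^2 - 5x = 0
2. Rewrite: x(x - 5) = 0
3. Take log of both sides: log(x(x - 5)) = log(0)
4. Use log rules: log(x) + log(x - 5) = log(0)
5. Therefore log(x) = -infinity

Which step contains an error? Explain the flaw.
Step 3: Take log of both sides: log(x(x - 5)) = log(0)

Step 3 takes the logarithm of both sides, resulting in log(0) on the right side. The logarithm is only defined for positive numbers; log(0) is undefined (approaches negative infinity). This operation is invalid.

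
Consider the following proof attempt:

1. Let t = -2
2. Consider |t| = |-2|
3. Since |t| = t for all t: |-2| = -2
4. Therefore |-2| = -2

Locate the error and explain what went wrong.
Step 3: Since |t| = t for all t: |-2| = -2

Step 3 incorrectly states that |t| = t for all t. The correct definition is |t| = t when t >= 0, and |t| = -t when t < 0. Since -2 < 0, we have |-2| = -(-2) = 2, not -2.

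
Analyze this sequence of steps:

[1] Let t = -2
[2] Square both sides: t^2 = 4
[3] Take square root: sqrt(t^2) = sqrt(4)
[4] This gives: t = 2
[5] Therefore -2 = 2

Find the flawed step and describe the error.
Step 4: This gives: t = 2

Step 4 incorrectly states that sqrt(t^2) = t. The correct identity is sqrt(t^2) = |t|. Since t = -2 < 0, we have sqrt(t^2) = |-2| = 2, not t = -2.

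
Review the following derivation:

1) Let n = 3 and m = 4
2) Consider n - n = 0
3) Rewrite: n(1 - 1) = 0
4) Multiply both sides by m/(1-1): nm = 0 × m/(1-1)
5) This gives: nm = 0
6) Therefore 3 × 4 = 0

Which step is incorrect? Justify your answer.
Step 4: Multiply both sides by m/(1-1): nm = 0 × m/(1-1)

Step 4 multiplies both sides by m/(1-1). However, 1-1 = 0, so this is multiplication by m/0, which is undefined. We cannot multiply by an undefined expression.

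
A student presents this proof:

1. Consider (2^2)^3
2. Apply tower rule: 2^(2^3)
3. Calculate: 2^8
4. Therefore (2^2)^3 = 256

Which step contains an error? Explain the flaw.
Step 2: Apply tower rule: 2^(2^3)

Step 2 incorrectly states that (a^b)^c = a^(b^c). The correct rule is (a^b)^c = a^(b×c). The actual value is (2^2)^3 = 2^6 = 64, not 2^8 = 256.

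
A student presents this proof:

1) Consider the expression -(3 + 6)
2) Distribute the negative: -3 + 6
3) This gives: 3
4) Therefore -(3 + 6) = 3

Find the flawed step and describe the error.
Step 2: Distribute the negative: -3 + 6

Step 2 incorrectly distributes the negative sign. The correct distribution is -(3 + 6) = -3 - 6 = -9. The negative must be applied to both terms, not just the first. The error treats -(3 + 6) as -3 + 6, which equals 3 instead of -9.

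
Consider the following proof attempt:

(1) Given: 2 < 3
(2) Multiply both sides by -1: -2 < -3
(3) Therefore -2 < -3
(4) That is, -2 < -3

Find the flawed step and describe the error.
Step 2: Multiply both sides by -1: -2 < -3

Step 2 multiplies both sides by -1 but fails to reverse the inequality sign. When multiplying (or dividing) an inequality by a negative number, the direction must be reversed. Since 2 < 3, we should get -2 > -3, i.e., -2 > -3.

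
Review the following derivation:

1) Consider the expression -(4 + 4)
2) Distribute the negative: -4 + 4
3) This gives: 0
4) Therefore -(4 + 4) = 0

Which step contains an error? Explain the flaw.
Step 2: Distribute the negative: -4 + 4

Step 2 incorrectly distributes the negative sign. The correct distribution is -(4 + 4) = -4 - 4 = -8. The negative must be applied to both terms, not just the first. The error treats -(4 + 4) as -4 + 4, which equals 0 instead of -8.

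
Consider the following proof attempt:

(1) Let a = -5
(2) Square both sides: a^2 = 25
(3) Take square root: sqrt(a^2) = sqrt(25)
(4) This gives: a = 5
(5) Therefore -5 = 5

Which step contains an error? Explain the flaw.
Step 4: This gives: a = 5

Step 4 incorrectly states that sqrt(a^2) = a. The correct identity is sqrt(a^2) = |a|. Since a = -5 < 0, we have sqrt(a^2) = |-5| = 5, not a = -5.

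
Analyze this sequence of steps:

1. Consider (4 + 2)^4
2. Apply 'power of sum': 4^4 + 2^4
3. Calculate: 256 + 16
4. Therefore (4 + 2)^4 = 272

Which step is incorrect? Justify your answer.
Step 2: Apply 'power of sum': 4^4 + 2^4

Step 2 incorrectly applies a non-existent rule '(a+b)^n = a^n + b^n'. This is false in general. The correct expansion uses the binomial theorem. The actual value is (4 + 2)^4 = 6^4 = 1296, not 272.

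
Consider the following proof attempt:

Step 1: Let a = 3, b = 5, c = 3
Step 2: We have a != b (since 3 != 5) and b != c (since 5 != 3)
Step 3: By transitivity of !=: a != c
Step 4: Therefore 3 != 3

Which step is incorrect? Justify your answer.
Step 3: By transitivity of !=: a != c

Step 3 incorrectly applies transitivity to the '!=' relation. Transitivity states: if a R b and b R c, then a R c. However, '!=' is not transitive. Counterexample: 3 != 5 and 5 != 3, but 3 = 3 (both equal 3). Transitivity holds for relations like <, <=, =, but not for !=.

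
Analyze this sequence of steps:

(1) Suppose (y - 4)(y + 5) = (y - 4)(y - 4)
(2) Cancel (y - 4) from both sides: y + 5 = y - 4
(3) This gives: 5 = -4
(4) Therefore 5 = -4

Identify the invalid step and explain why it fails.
Step 2: Cancel (y - 4) from both sides: y + 5 = y - 4

Step 2 cancels (y - 4) from both sides. This is only valid if (y - 4) ≠ 0, i.e., y ≠ 4. When y = 4, both sides equal zero regardless of the other factors. The correct approach requires considering y = 4 as a separate case.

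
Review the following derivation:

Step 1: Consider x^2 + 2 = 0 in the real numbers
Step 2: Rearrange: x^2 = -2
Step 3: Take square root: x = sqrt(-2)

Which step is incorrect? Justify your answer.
Step 3: Take square root: x = sqrt(-2)

Step 3 takes the square root of -2, which is negative. In the real number system, the square root of a negative number is undefined. The equation x^2 + 2 = 0 has no real solutions. Square roots of negative numbers only exist in the complex numbers.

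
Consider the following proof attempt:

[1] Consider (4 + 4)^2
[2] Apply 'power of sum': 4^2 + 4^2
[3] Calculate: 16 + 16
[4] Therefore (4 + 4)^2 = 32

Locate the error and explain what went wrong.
Step 2: Apply 'power of sum': 4^2 + 4^2

Step 2 incorrectly applies a non-existent rule '(a+b)^n = a^n + b^n'. This is false in general. The correct expansion uses the binomial theorem. The actual value is (4 + 4)^2 = 8^2 = 64, not 32.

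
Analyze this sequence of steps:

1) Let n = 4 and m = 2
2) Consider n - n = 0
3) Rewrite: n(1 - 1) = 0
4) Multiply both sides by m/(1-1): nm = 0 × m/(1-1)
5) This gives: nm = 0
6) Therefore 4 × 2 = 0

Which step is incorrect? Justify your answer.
Step 4: Multiply both sides by m/(1-1): nm = 0 × m/(1-1)

Step 4 multiplies both sides by m/(1-1). However, 1-1 = 0, so this is multiplication by m/0, which is undefined. We cannot multiply by an undefined expression.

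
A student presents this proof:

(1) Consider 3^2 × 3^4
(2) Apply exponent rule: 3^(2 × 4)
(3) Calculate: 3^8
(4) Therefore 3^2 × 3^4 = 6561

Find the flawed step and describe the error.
Step 2: Apply exponent rule: 3^(2 × 4)

Step 2 incorrectly states that a^b × a^c = a^(b×c). The correct rule is a^b × a^c = a^(b+c). The actual value is 3^2 × 3^4 = 3^6 = 729, not 3^8 = 6561.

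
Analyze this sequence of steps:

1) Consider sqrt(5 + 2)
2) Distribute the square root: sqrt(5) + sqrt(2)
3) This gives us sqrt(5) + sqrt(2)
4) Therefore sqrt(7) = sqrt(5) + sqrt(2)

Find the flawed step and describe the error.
Step 2: Distribute the square root: sqrt(5) + sqrt(2)

Step 2 incorrectly 'distributes' the square root over addition. The square root function does not distribute: sqrt(a + b) ≠ sqrt(a) + sqrt(b). In fact, sqrt(5 + 2) = sqrt(7) ≈ 2.6458, while sqrt(5) + sqrt(2) ≈ 3.6503.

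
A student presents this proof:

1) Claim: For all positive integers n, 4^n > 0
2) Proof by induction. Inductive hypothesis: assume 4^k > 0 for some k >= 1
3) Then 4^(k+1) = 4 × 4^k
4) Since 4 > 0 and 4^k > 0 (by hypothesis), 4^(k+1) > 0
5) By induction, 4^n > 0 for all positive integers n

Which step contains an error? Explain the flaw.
Step 5: By induction, 4^n > 0 for all positive integers n

Step 5 concludes the proof by induction, but no base case was ever established. A valid induction proof requires: (1) a base case proving 4^1 > 0, and (2) an inductive step showing IF 4^k > 0 THEN 4^(k+1) > 0. Steps 2-4 correctly establish the inductive step, but without the base case the conclusion in step 5 does not follow.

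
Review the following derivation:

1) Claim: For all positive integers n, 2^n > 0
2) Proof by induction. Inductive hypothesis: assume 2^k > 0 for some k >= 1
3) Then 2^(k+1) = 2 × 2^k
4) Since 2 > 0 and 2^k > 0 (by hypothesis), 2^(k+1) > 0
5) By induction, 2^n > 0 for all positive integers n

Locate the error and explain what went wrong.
Step 5: By induction, 2^n > 0 for all positive integers n

Step 5 concludes the proof by induction, but no base case was ever established. A valid induction proof requires: (1) a base case proving 2^1 > 0, and (2) an inductive step showing IF 2^k > 0 THEN 2^(k+1) > 0. Steps 2-4 correctly establish the inductive step, but without the base case the conclusion in step 5 does not follow.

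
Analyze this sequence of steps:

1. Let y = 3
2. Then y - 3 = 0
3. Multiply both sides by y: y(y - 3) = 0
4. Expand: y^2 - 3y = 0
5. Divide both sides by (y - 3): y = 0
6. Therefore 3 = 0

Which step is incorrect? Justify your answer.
Step 5: Divide both sides by (y - 3): y = 0

Step 5 divides both sides by (y - 3). However, since y = 3, we have (y - 3) = 0. Division by zero is undefined, making this step invalid.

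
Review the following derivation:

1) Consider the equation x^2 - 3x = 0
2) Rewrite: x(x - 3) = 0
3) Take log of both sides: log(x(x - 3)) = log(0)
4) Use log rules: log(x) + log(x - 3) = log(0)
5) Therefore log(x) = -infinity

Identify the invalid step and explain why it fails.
Step 3: Take log of both sides: log(x(x - 3)) = log(0)

Step 3 takes the logarithm of both sides, resulting in log(0) on the right side. The logarithm is only defined for positive numbers; log(0) is undefined (approaches negative infinity). This operation is invalid.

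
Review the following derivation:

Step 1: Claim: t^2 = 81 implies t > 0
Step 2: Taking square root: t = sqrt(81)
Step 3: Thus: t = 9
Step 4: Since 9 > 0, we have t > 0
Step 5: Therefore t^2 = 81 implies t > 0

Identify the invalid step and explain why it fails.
Step 2: Taking square root: t = sqrt(81)

Step 2 takes the square root and assumes the positive root only. The equation t^2 = 81 actually has two solutions: t = 9 and t = -9. The proof silently assumes t > 0 without justification, then uses this assumption to conclude t > 0, which is circular. The counterexample t = -9 shows the claim is false.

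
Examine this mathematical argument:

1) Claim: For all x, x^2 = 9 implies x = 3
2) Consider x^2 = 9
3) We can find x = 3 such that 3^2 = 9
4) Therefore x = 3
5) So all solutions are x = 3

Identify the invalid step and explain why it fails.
Step 4: Therefore x = 3

Step 4 incorrectly concludes that x = 3 is the only solution. The proof shows that x = 3 is A solution (existence), but does not show it is the ONLY solution (uniqueness). In fact, x = -3 is also a solution since (-3)^2 = 9. Finding one solution doesn't prove there are no others.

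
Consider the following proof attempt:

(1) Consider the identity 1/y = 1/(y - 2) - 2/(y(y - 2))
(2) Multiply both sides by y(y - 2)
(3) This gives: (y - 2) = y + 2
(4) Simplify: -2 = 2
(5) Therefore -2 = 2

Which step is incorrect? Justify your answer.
Step 3: This gives: (y - 2) = y + 2

Step 3 makes a sign error when clearing denominators. Multiplying -2/(y(y - 2)) by y(y - 2) gives -2, not +2. The correct result is (y - 2) = y - 2, which is trivially true, not (y - 2) = y + 2. (Step 1 is a valid identity: 1/(y - 2) - 2/(y(y - 2)) = (y - 2)/(y(y - 2)) = 1/y.)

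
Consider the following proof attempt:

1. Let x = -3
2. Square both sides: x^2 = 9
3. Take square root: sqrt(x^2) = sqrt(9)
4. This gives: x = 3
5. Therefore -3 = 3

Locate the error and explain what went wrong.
Step 4: This gives: x = 3

Step 4 incorrectly states that sqrt(x^2) = x. The correct identity is sqrt(x^2) = |x|. Since x = -3 < 0, we have sqrt(x^2) = |-3| = 3, not x = -3.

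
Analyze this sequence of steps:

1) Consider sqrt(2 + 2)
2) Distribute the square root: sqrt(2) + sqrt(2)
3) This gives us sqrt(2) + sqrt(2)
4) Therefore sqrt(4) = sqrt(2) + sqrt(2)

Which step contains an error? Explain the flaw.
Step 2: Distribute the square root: sqrt(2) + sqrt(2)

Step 2 incorrectly 'distributes' the square root over addition. The square root function does not distribute: sqrt(a + b) ≠ sqrt(a) + sqrt(b). In fact, sqrt(2 + 2) = sqrt(4) ≈ 2.0000, while sqrt(2) + sqrt(2) ≈ 2.8284.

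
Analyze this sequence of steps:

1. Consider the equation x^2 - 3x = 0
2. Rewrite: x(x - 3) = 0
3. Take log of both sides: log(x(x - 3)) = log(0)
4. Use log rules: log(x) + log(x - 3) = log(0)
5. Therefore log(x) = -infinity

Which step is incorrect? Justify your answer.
Step 3: Take log of both sides: log(x(x - 3)) = log(0)

Step 3 takes the logarithm of both sides, resulting in log(0) on the right side. The logarithm is only defined for positive numbers; log(0) is undefined (approaches negative infinity). This operation is invalid.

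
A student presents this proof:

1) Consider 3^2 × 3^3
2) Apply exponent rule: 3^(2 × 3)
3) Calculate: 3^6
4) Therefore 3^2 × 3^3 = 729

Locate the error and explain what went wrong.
Step 2: Apply exponent rule: 3^(2 × 3)

Step 2 incorrectly states that a^b × a^c = a^(b×c). The correct rule is a^b × a^c = a^(b+c). The actual value is 3^2 × 3^3 = 3^5 = 243, not 3^6 = 729.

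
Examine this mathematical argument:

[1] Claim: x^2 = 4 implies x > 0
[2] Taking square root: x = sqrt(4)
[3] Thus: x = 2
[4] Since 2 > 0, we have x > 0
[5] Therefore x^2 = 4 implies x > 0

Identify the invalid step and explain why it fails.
Step 2: Taking square root: x = sqrt(4)

Step 2 takes the square root and assumes the positive root only. The equation x^2 = 4 actually has two solutions: x = 2 and x = -2. The proof silently assumes x > 0 without justification, then uses this assumption to conclude x > 0, which is circular. The counterexample x = -2 shows the claim is false.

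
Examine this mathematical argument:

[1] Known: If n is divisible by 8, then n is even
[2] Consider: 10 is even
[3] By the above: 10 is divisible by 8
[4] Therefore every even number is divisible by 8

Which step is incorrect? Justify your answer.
Step 3: By the above: 10 is divisible by 8

Step 3 commits the fallacy of affirming the consequent. The known fact 'divisible by 8 → even' does NOT imply 'even → divisible by 8'. That would be the converse, which is false. For example, 10 is even but 10 ÷ 8 = 1.25, which is not an integer.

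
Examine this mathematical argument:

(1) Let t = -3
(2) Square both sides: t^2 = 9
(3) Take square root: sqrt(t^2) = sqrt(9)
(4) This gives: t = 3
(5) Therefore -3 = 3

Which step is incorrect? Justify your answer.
Step 4: This gives: t = 3

Step 4 incorrectly states that sqrt(t^2) = t. The correct identity is sqrt(t^2) = |t|. Since t = -3 < 0, we have sqrt(t^2) = |-3| = 3, not t = -3.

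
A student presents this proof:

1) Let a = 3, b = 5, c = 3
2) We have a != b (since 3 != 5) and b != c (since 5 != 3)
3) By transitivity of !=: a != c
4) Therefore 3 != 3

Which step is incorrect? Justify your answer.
Step 3: By transitivity of !=: a != c

Step 3 incorrectly applies transitivity to the '!=' relation. Transitivity states: if a R b and b R c, then a R c. However, '!=' is not transitive. Counterexample: 3 != 5 and 5 != 3, but 3 = 3 (both equal 3). Transitivity holds for relations like <, <=, =, but not for !=.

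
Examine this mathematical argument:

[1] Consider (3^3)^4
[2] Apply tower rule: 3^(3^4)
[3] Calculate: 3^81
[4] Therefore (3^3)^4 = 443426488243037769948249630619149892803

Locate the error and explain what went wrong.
Step 2: Apply tower rule: 3^(3^4)

Step 2 incorrectly states that (a^b)^c = a^(b^c). The correct rule is (a^b)^c = a^(b×c). The actual value is (3^3)^4 = 3^12 = 531441, not 3^81 = 443426488243037769948249630619149892803.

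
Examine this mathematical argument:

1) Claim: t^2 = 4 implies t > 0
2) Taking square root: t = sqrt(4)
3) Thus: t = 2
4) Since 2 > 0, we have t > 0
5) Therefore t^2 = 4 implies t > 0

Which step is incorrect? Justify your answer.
Step 2: Taking square root: t = sqrt(4)

Step 2 takes the square root and assumes the positive root only. The equation t^2 = 4 actually has two solutions: t = 2 and t = -2. The proof silently assumes t > 0 without justification, then uses this assumption to conclude t > 0, which is circular. The counterexample t = -2 shows the claim is false.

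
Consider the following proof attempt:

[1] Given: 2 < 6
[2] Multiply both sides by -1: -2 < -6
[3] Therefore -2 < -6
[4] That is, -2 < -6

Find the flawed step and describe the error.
Step 2: Multiply both sides by -1: -2 < -6

Step 2 multiplies both sides by -1 but fails to reverse the inequality sign. When multiplying (or dividing) an inequality by a negative number, the direction must be reversed. Since 2 < 6, we should get -2 > -6, i.e., -2 > -6.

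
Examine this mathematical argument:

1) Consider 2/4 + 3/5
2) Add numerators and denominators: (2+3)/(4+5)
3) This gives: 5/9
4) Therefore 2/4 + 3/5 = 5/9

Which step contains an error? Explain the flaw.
Step 2: Add numerators and denominators: (2+3)/(4+5)

Step 2 incorrectly adds fractions by separately adding numerators and denominators. This is wrong. The correct method requires a common denominator: 2/4 + 3/5 = (2×5 + 3×4)/(4×5) = 22/20 = 11/10. The method used gives 5/9, which is different.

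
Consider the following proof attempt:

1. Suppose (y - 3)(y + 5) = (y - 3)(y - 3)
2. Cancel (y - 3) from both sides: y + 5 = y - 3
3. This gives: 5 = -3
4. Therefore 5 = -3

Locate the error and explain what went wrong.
Step 2: Cancel (y - 3) from both sides: y + 5 = y - 3

Step 2 cancels (y - 3) from both sides. This is only valid if (y - 3) ≠ 0, i.e., y ≠ 3. When y = 3, both sides equal zero regardless of the other factors. The correct approach requires considering y = 3 as a separate case.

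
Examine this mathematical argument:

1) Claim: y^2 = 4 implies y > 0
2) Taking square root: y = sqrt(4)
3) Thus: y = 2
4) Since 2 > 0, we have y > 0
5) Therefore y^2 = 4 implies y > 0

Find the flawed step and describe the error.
Step 2: Taking square root: y = sqrt(4)

Step 2 takes the square root and assumes the positive root only. The equation y^2 = 4 actually has two solutions: y = 2 and y = -2. The proof silently assumes y > 0 without justification, then uses this assumption to conclude y > 0, which is circular. The counterexample y = -2 shows the claim is false.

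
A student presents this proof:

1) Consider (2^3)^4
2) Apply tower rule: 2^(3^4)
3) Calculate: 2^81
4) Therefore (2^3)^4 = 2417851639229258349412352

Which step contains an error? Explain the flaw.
Step 2: Apply tower rule: 2^(3^4)

Step 2 incorrectly states that (a^b)^c = a^(b^c). The correct rule is (a^b)^c = a^(b×c). The actual value is (2^3)^4 = 2^12 = 4096, not 2^81 = 2417851639229258349412352.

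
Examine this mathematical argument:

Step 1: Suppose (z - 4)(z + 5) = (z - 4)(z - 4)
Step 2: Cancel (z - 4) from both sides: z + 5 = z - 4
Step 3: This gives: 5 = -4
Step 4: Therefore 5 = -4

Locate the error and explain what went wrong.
Step 2: Cancel (z - 4) from both sides: z + 5 = z - 4

Step 2 cancels (z - 4) from both sides. This is only valid if (z - 4) ≠ 0, i.e., z ≠ 4. When z = 4, both sides equal zero regardless of the other factors. The correct approach requires considering z = 4 as a separate case.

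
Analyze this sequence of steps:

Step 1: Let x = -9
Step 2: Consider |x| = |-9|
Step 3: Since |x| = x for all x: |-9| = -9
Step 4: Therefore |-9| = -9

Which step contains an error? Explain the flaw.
Step 3: Since |x| = x for all x: |-9| = -9

Step 3 incorrectly states that |x| = x for all x. The correct definition is |x| = x when x >= 0, and |x| = -x when x < 0. Since -9 < 0, we have |-9| = -(-9) = 9, not -9.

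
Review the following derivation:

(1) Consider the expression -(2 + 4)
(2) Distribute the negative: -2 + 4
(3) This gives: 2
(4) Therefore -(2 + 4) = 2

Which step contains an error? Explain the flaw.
Step 2: Distribute the negative: -2 + 4

Step 2 incorrectly distributes the negative sign. The correct distribution is -(2 + 4) = -2 - 4 = -6. The negative must be applied to both terms, not just the first. The error treats -(2 + 4) as -2 + 4, which equals 2 instead of -6.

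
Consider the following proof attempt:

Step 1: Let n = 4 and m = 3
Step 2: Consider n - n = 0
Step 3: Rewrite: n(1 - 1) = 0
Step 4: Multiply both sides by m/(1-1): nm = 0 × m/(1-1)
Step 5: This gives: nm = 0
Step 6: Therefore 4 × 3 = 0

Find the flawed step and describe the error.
Step 4: Multiply both sides by m/(1-1): nm = 0 × m/(1-1)

Step 4 multiplies both sides by m/(1-1). However, 1-1 = 0, so this is multiplication by m/0, which is undefined. We cannot multiply by an undefined expression.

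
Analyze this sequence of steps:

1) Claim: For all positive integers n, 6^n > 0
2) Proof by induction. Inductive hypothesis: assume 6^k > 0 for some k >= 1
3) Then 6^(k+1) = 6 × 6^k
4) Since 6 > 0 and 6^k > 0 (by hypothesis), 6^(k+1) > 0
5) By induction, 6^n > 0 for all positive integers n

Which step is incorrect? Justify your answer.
Step 5: By induction, 6^n > 0 for all positive integers n

Step 5 concludes the proof by induction, but no base case was ever established. A valid induction proof requires: (1) a base case proving 6^1 > 0, and (2) an inductive step showing IF 6^k > 0 THEN 6^(k+1) > 0. Steps 2-4 correctly establish the inductive step, but without the base case the conclusion in step 5 does not follow.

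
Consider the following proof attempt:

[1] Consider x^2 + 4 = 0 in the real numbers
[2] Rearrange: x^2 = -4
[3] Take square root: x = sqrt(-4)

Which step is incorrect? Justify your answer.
Step 3: Take square root: x = sqrt(-4)

Step 3 takes the square root of -4, which is negative. In the real number system, the square root of a negative number is undefined. The equation x^2 + 4 = 0 has no real solutions. Square roots of negative numbers only exist in the complex numbers.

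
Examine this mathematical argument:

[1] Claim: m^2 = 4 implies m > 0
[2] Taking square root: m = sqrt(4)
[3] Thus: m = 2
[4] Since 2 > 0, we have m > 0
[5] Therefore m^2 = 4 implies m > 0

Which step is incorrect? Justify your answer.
Step 2: Taking square root: m = sqrt(4)

Step 2 takes the square root and assumes the positive root only. The equation m^2 = 4 actually has two solutions: m = 2 and m = -2. The proof silently assumes m > 0 without justification, then uses this assumption to conclude m > 0, which is circular. The counterexample m = -2 shows the claim is false.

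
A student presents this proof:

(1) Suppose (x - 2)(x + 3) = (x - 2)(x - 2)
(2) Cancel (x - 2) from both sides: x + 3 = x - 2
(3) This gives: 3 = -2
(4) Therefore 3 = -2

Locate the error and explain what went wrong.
Step 2: Cancel (x - 2) from both sides: x + 3 = x - 2

Step 2 cancels (x - 2) from both sides. This is only valid if (x - 2) ≠ 0, i.e., x ≠ 2. When x = 2, both sides equal zero regardless of the other factors. The correct approach requires considering x = 2 as a separate case.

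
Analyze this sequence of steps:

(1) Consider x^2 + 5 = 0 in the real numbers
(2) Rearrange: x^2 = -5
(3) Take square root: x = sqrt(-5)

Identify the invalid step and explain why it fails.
Step 3: Take square root: x = sqrt(-5)

Step 3 takes the square root of -5, which is negative. In the real number system, the square root of a negative number is undefined. The equation x^2 + 5 = 0 has no real solutions. Square roots of negative numbers only exist in the complex numbers.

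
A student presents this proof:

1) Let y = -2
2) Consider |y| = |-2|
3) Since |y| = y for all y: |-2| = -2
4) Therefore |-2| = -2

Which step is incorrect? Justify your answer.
Step 3: Since |y| = y for all y: |-2| = -2

Step 3 incorrectly states that |y| = y for all y. The correct definition is |y| = y when y >= 0, and |y| = -y when y < 0. Since -2 < 0, we have |-2| = -(-2) = 2, not -2.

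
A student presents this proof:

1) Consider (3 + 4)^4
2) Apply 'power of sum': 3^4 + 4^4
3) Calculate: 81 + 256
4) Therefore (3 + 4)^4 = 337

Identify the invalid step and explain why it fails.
Step 2: Apply 'power of sum': 3^4 + 4^4

Step 2 incorrectly applies a non-existent rule '(a+b)^n = a^n + b^n'. This is false in general. The correct expansion uses the binomial theorem. The actual value is (3 + 4)^4 = 7^4 = 2401, not 337.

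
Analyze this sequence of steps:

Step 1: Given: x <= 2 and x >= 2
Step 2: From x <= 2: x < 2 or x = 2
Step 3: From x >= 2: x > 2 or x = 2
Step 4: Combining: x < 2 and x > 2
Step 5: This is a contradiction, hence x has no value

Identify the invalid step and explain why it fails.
Step 4: Combining: x < 2 and x > 2

Step 4 incorrectly combines the conditions. From x <= 2 and x >= 2, the intersection is x = 2. The error treats the 'or' cases as 'and' requirements. The correct conclusion is that x = 2 is the unique solution, not that no solution exists.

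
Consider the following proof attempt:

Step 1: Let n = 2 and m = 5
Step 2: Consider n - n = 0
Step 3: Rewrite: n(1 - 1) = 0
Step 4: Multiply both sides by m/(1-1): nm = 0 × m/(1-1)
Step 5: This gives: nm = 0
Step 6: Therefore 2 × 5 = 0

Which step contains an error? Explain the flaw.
Step 4: Multiply both sides by m/(1-1): nm = 0 × m/(1-1)

Step 4 multiplies both sides by m/(1-1). However, 1-1 = 0, so this is multiplication by m/0, which is undefined. We cannot multiply by an undefined expression.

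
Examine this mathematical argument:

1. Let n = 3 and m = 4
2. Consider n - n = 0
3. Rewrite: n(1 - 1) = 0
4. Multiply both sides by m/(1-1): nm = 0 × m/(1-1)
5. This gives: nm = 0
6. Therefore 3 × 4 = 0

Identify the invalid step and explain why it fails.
Step 4: Multiply both sides by m/(1-1): nm = 0 × m/(1-1)

Step 4 multiplies both sides by m/(1-1). However, 1-1 = 0, so this is multiplication by m/0, which is undefined. We cannot multiply by an undefined expression.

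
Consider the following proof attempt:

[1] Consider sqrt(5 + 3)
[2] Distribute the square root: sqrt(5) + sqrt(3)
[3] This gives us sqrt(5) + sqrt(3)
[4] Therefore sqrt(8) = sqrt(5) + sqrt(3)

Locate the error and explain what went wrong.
Step 2: Distribute the square root: sqrt(5) + sqrt(3)

Step 2 incorrectly 'distributes' the square root over addition. The square root function does not distribute: sqrt(a + b) ≠ sqrt(a) + sqrt(b). In fact, sqrt(5 + 3) = sqrt(8) ≈ 2.8284, while sqrt(5) + sqrt(3) ≈ 3.9681.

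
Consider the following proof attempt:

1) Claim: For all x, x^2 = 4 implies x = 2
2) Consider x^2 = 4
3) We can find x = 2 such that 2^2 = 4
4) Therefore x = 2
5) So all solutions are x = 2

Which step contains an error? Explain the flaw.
Step 4: Therefore x = 2

Step 4 incorrectly concludes that x = 2 is the only solution. The proof shows that x = 2 is A solution (existence), but does not show it is the ONLY solution (uniqueness). In fact, x = -2 is also a solution since (-2)^2 = 4. Finding one solution doesn't prove there are no others.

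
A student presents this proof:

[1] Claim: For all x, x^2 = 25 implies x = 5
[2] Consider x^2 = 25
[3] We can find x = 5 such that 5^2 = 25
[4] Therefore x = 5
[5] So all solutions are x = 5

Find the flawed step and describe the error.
Step 4: Therefore x = 5

Step 4 incorrectly concludes that x = 5 is the only solution. The proof shows that x = 5 is A solution (existence), but does not show it is the ONLY solution (uniqueness). In fact, x = -5 is also a solution since (-5)^2 = 25. Finding one solution doesn't prove there are no others.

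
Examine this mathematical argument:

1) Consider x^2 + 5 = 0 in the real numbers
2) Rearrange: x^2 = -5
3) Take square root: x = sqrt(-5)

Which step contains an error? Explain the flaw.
Step 3: Take square root: x = sqrt(-5)

Step 3 takes the square root of -5, which is negative. In the real number system, the square root of a negative number is undefined. The equation x^2 + 5 = 0 has no real solutions. Square roots of negative numbers only exist in the complex numbers.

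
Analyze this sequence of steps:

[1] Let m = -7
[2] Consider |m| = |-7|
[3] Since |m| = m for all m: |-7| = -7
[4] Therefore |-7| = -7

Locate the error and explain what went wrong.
Step 3: Since |m| = m for all m: |-7| = -7

Step 3 incorrectly states that |m| = m for all m. The correct definition is |m| = m when m >= 0, and |m| = -m when m < 0. Since -7 < 0, we have |-7| = -(-7) = 7, not -7.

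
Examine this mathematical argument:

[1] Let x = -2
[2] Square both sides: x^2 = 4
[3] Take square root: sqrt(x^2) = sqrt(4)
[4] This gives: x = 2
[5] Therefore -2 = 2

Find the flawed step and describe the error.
Step 4: This gives: x = 2

Step 4 incorrectly states that sqrt(x^2) = x. The correct identity is sqrt(x^2) = |x|. Since x = -2 < 0, we have sqrt(x^2) = |-2| = 2, not x = -2.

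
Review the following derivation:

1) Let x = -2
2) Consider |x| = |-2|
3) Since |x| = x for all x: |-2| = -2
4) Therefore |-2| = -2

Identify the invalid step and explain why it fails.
Step 3: Since |x| = x for all x: |-2| = -2

Step 3 incorrectly states that |x| = x for all x. The correct definition is |x| = x when x >= 0, and |x| = -x when x < 0. Since -2 < 0, we have |-2| = -(-2) = 2, not -2.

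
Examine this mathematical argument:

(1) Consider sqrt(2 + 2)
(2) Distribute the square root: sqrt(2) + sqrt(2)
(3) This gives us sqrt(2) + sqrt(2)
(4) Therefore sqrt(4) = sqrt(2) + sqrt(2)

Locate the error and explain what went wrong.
Step 2: Distribute the square root: sqrt(2) + sqrt(2)

Step 2 incorrectly 'distributes' the square root over addition. The square root function does not distribute: sqrt(a + b) ≠ sqrt(a) + sqrt(b). In fact, sqrt(2 + 2) = sqrt(4) ≈ 2.0000, while sqrt(2) + sqrt(2) ≈ 2.8284.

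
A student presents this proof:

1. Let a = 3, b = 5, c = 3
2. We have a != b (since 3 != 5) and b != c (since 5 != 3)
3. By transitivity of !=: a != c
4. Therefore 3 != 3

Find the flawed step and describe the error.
Step 3: By transitivity of !=: a != c

Step 3 incorrectly applies transitivity to the '!=' relation. Transitivity states: if a R b and b R c, then a R c. However, '!=' is not transitive. Counterexample: 3 != 5 and 5 != 3, but 3 = 3 (both equal 3). Transitivity holds for relations like <, <=, =, but not for !=.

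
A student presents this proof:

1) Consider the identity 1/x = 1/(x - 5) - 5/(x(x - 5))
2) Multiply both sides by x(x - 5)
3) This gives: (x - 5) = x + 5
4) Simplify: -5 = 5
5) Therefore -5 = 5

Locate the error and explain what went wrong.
Step 3: This gives: (x - 5) = x + 5

Step 3 makes a sign error when clearing denominators. Multiplying -5/(x(x - 5)) by x(x - 5) gives -5, not +5. The correct result is (x - 5) = x - 5, which is trivially true, not (x - 5) = x + 5. (Step 1 is a valid identity: 1/(x - 5) - 5/(x(x - 5)) = (x - 5)/(x(x - 5)) = 1/x.)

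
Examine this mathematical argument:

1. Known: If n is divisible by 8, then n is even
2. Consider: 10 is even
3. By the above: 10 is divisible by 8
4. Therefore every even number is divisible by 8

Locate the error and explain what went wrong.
Step 3: By the above: 10 is divisible by 8

Step 3 commits the fallacy of affirming the consequent. The known fact 'divisible by 8 → even' does NOT imply 'even → divisible by 8'. That would be the converse, which is false. For example, 10 is even but 10 ÷ 8 = 1.25, which is not an integer.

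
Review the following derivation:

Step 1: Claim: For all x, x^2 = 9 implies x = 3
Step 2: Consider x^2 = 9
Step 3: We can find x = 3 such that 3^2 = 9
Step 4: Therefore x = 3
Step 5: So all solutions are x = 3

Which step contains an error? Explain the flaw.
Step 4: Therefore x = 3

Step 4 incorrectly concludes that x = 3 is the only solution. The proof shows that x = 3 is A solution (existence), but does not show it is the ONLY solution (uniqueness). In fact, x = -3 is also a solution since (-3)^2 = 9. Finding one solution doesn't prove there are no others.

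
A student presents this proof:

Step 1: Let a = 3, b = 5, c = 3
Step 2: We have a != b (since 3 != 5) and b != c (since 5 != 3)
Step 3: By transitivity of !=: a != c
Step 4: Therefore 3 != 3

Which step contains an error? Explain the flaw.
Step 3: By transitivity of !=: a != c

Step 3 incorrectly applies transitivity to the '!=' relation. Transitivity states: if a R b and b R c, then a R c. However, '!=' is not transitive. Counterexample: 3 != 5 and 5 != 3, but 3 = 3 (both equal 3). Transitivity holds for relations like <, <=, =, but not for !=.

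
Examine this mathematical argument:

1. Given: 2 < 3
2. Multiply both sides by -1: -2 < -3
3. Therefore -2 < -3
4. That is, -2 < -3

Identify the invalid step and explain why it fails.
Step 2: Multiply both sides by -1: -2 < -3

Step 2 multiplies both sides by -1 but fails to reverse the inequality sign. When multiplying (or dividing) an inequality by a negative number, the direction must be reversed. Since 2 < 3, we should get -2 > -3, i.e., -2 > -3.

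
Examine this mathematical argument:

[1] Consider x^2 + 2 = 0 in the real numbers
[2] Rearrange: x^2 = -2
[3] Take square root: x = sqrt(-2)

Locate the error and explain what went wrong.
Step 3: Take square root: x = sqrt(-2)

Step 3 takes the square root of -2, which is negative. In the real number system, the square root of a negative number is undefined. The equation x^2 + 2 = 0 has no real solutions. Square roots of negative numbers only exist in the complex numbers.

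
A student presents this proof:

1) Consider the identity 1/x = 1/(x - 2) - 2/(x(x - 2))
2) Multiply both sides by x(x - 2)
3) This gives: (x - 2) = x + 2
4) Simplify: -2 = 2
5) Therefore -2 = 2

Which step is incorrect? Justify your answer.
Step 3: This gives: (x - 2) = x + 2

Step 3 makes a sign error when clearing denominators. Multiplying -2/(x(x - 2)) by x(x - 2) gives -2, not +2. The correct result is (x - 2) = x - 2, which is trivially true, not (x - 2) = x + 2. (Step 1 is a valid identity: 1/(x - 2) - 2/(x(x - 2)) = (x - 2)/(x(x - 2)) = 1/x.)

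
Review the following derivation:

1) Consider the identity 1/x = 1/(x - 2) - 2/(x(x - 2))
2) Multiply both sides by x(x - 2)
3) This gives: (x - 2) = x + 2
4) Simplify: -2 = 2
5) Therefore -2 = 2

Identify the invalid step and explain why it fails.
Step 3: This gives: (x - 2) = x + 2

Step 3 makes a sign error when clearing denominators. Multiplying -2/(x(x - 2)) by x(x - 2) gives -2, not +2. The correct result is (x - 2) = x - 2, which is trivially true, not (x - 2) = x + 2. (Step 1 is a valid identity: 1/(x - 2) - 2/(x(x - 2)) = (x - 2)/(x(x - 2)) = 1/x.)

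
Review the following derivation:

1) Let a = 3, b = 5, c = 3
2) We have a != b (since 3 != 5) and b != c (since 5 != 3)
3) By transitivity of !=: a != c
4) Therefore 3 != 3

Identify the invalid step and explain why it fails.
Step 3: By transitivity of !=: a != c

Step 3 incorrectly applies transitivity to the '!=' relation. Transitivity states: if a R b and b R c, then a R c. However, '!=' is not transitive. Counterexample: 3 != 5 and 5 != 3, but 3 = 3 (both equal 3). Transitivity holds for relations like <, <=, =, but not for !=.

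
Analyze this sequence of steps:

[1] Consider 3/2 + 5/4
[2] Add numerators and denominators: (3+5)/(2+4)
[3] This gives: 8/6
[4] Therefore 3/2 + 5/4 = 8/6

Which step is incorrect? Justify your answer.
Step 2: Add numerators and denominators: (3+5)/(2+4)

Step 2 incorrectly adds fractions by separately adding numerators and denominators. This is wrong. The correct method requires a common denominator: 3/2 + 5/4 = (3×4 + 5×2)/(2×4) = 22/8 = 11/4. The method used gives 8/6, which is different.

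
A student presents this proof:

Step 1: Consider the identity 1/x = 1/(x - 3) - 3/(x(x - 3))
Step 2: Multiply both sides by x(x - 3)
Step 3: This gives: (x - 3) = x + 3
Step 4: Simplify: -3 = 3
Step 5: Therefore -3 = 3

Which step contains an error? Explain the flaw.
Step 3: This gives: (x - 3) = x + 3

Step 3 makes a sign error when clearing denominators. Multiplying -3/(x(x - 3)) by x(x - 3) gives -3, not +3. The correct result is (x - 3) = x - 3, which is trivially true, not (x - 3) = x + 3. (Step 1 is a valid identity: 1/(x - 3) - 3/(x(x - 3)) = (x - 3)/(x(x - 3)) = 1/x.)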